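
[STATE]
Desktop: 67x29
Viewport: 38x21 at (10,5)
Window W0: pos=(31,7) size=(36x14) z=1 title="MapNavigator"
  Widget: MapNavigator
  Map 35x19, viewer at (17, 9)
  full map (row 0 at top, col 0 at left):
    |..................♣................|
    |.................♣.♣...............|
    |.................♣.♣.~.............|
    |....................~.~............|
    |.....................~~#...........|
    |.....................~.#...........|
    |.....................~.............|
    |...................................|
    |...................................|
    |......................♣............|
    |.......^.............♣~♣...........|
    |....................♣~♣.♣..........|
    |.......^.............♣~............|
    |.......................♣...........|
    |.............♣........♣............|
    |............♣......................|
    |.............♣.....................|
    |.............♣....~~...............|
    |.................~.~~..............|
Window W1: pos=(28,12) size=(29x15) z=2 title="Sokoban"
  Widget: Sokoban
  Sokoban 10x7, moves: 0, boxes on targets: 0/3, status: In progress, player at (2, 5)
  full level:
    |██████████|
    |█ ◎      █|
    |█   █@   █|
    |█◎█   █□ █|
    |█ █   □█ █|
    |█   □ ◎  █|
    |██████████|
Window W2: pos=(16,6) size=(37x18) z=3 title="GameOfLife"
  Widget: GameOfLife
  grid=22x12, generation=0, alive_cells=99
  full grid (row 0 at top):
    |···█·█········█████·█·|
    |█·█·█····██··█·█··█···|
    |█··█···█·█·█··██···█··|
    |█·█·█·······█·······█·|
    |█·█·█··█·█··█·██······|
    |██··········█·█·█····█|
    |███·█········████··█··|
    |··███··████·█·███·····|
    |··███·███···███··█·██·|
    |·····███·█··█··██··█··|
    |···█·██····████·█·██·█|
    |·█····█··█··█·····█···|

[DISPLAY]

                                      
      ┏━━━━━━━━━━━━━━━━━━━━━━━━━━━━━━━
      ┃ GameOfLife                    
      ┠───────────────────────────────
      ┃Gen: 0                         
      ┃···█·█········█████·█·         
      ┃█·█·█····██··█·█··█···         
      ┃█··█···█·█·█··██···█··         
      ┃█·█·█·······█·······█·         
      ┃█·█·█··█·█··█·██······         
      ┃██··········█·█·█····█         
      ┃███·█········████··█··         
      ┃··███··████·█·███·····         
      ┃··███·███···███··█·██·         
      ┃·····███·█··█··██··█··         
      ┃···█·██····████·█·██·█         
      ┃·█····█··█··█·····█···         
      ┃                               
      ┗━━━━━━━━━━━━━━━━━━━━━━━━━━━━━━━
                  ┃                   
                  ┃                   


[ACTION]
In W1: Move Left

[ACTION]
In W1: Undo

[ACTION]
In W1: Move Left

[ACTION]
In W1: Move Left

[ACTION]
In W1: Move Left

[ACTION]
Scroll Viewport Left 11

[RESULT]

                                      
                ┏━━━━━━━━━━━━━━━━━━━━━
                ┃ GameOfLife          
                ┠─────────────────────
                ┃Gen: 0               
                ┃···█·█········█████·█
                ┃█·█·█····██··█·█··█··
                ┃█··█···█·█·█··██···█·
                ┃█·█·█·······█·······█
                ┃█·█·█··█·█··█·██·····
                ┃██··········█·█·█····
                ┃███·█········████··█·
                ┃··███··████·█·███····
                ┃··███·███···███··█·██
                ┃·····███·█··█··██··█·
                ┃···█·██····████·█·██·
                ┃·█····█··█··█·····█··
                ┃                     
                ┗━━━━━━━━━━━━━━━━━━━━━
                            ┃         
                            ┃         


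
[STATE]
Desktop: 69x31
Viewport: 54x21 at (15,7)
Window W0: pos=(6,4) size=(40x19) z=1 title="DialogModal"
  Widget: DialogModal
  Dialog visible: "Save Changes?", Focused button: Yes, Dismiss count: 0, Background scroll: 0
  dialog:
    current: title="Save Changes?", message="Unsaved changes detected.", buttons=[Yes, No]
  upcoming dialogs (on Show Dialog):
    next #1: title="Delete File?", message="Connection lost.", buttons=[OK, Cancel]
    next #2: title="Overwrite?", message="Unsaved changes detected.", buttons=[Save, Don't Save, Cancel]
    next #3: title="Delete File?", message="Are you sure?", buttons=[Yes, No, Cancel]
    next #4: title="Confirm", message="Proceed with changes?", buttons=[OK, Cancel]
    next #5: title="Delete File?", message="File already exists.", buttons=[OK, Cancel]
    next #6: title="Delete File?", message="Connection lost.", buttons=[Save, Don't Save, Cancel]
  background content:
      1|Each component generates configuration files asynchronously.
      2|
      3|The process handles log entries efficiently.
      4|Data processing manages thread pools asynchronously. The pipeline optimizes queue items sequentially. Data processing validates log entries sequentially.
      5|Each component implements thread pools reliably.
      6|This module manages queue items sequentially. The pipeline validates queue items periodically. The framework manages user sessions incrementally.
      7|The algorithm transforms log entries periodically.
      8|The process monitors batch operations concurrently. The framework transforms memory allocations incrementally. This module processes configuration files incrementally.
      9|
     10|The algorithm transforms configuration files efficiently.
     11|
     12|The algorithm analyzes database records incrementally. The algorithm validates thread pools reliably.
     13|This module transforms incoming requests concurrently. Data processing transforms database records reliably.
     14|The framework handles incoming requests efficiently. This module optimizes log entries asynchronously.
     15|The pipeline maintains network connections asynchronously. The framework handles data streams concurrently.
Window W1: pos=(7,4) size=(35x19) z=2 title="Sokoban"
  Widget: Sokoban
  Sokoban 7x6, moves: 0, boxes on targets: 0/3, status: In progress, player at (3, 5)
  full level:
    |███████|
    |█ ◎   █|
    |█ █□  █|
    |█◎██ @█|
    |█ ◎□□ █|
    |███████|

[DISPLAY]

                          ┃ion┃                       
                          ┃   ┃                       
                          ┃ici┃                       
                          ┃s a┃                       
                          ┃ols┃                       
                          ┃uen┃                       
0  0/3                    ┃s p┃                       
                          ┃ns ┃                       
                          ┃   ┃                       
                          ┃ion┃                       
                          ┃   ┃                       
                          ┃ord┃                       
                          ┃ues┃                       
                          ┃est┃                       
                          ┃ect┃                       
━━━━━━━━━━━━━━━━━━━━━━━━━━┛━━━┛                       
                                                      
                                                      
                                                      
                                                      
                                                      


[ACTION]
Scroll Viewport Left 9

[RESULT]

┃┃███████                          ┃ion┃              
┃┃█ ◎   █                          ┃   ┃              
┃┃█ █□  █                          ┃ici┃              
┃┃█◎██ @█                          ┃s a┃              
┃┃█ ◎□□ █                          ┃ols┃              
┃┃███████                          ┃uen┃              
┃┃Moves: 0  0/3                    ┃s p┃              
┃┃                                 ┃ns ┃              
┃┃                                 ┃   ┃              
┃┃                                 ┃ion┃              
┃┃                                 ┃   ┃              
┃┃                                 ┃ord┃              
┃┃                                 ┃ues┃              
┃┃                                 ┃est┃              
┃┃                                 ┃ect┃              
┗┗━━━━━━━━━━━━━━━━━━━━━━━━━━━━━━━━━┛━━━┛              
                                                      
                                                      
                                                      
                                                      
                                                      


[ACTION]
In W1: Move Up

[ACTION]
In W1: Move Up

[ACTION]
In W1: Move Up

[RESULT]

┃┃███████                          ┃ion┃              
┃┃█ ◎  @█                          ┃   ┃              
┃┃█ █□  █                          ┃ici┃              
┃┃█◎██  █                          ┃s a┃              
┃┃█ ◎□□ █                          ┃ols┃              
┃┃███████                          ┃uen┃              
┃┃Moves: 2  0/3                    ┃s p┃              
┃┃                                 ┃ns ┃              
┃┃                                 ┃   ┃              
┃┃                                 ┃ion┃              
┃┃                                 ┃   ┃              
┃┃                                 ┃ord┃              
┃┃                                 ┃ues┃              
┃┃                                 ┃est┃              
┃┃                                 ┃ect┃              
┗┗━━━━━━━━━━━━━━━━━━━━━━━━━━━━━━━━━┛━━━┛              
                                                      
                                                      
                                                      
                                                      
                                                      


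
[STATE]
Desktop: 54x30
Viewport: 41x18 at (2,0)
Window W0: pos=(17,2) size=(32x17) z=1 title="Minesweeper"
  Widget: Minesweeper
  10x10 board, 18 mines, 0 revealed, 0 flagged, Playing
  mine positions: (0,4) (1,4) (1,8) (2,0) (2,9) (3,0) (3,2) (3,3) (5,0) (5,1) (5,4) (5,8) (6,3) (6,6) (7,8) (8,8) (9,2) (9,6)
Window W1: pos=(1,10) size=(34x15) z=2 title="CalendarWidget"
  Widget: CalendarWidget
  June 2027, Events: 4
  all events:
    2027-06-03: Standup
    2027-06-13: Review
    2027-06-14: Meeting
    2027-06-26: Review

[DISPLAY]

                                         
                                         
               ┏━━━━━━━━━━━━━━━━━━━━━━━━━
               ┃ Minesweeper             
               ┠─────────────────────────
               ┃■■■■■■■■■■               
               ┃■■■■■■■■■■               
               ┃■■■■■■■■■■               
               ┃■■■■■■■■■■               
               ┃■■■■■■■■■■               
━━━━━━━━━━━━━━━━━━━━━━━━━━━━━━━━┓        
 CalendarWidget                 ┃        
────────────────────────────────┨        
           June 2027            ┃        
Mo Tu We Th Fr Sa Su            ┃        
    1  2  3*  4  5  6           ┃        
 7  8  9 10 11 12 13*           ┃        
14* 15 16 17 18 19 20           ┃        


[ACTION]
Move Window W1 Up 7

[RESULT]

                                         
                                         
               ┏━━━━━━━━━━━━━━━━━━━━━━━━━
━━━━━━━━━━━━━━━━━━━━━━━━━━━━━━━━┓        
 CalendarWidget                 ┃────────
────────────────────────────────┨        
           June 2027            ┃        
Mo Tu We Th Fr Sa Su            ┃        
    1  2  3*  4  5  6           ┃        
 7  8  9 10 11 12 13*           ┃        
14* 15 16 17 18 19 20           ┃        
21 22 23 24 25 26* 27           ┃        
28 29 30                        ┃        
                                ┃        
                                ┃        
                                ┃        
                                ┃        
━━━━━━━━━━━━━━━━━━━━━━━━━━━━━━━━┛        


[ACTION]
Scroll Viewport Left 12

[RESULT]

                                         
                                         
                 ┏━━━━━━━━━━━━━━━━━━━━━━━
 ┏━━━━━━━━━━━━━━━━━━━━━━━━━━━━━━━━┓      
 ┃ CalendarWidget                 ┃──────
 ┠────────────────────────────────┨      
 ┃           June 2027            ┃      
 ┃Mo Tu We Th Fr Sa Su            ┃      
 ┃    1  2  3*  4  5  6           ┃      
 ┃ 7  8  9 10 11 12 13*           ┃      
 ┃14* 15 16 17 18 19 20           ┃      
 ┃21 22 23 24 25 26* 27           ┃      
 ┃28 29 30                        ┃      
 ┃                                ┃      
 ┃                                ┃      
 ┃                                ┃      
 ┃                                ┃      
 ┗━━━━━━━━━━━━━━━━━━━━━━━━━━━━━━━━┛      


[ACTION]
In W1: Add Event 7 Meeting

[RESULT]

                                         
                                         
                 ┏━━━━━━━━━━━━━━━━━━━━━━━
 ┏━━━━━━━━━━━━━━━━━━━━━━━━━━━━━━━━┓      
 ┃ CalendarWidget                 ┃──────
 ┠────────────────────────────────┨      
 ┃           June 2027            ┃      
 ┃Mo Tu We Th Fr Sa Su            ┃      
 ┃    1  2  3*  4  5  6           ┃      
 ┃ 7*  8  9 10 11 12 13*          ┃      
 ┃14* 15 16 17 18 19 20           ┃      
 ┃21 22 23 24 25 26* 27           ┃      
 ┃28 29 30                        ┃      
 ┃                                ┃      
 ┃                                ┃      
 ┃                                ┃      
 ┃                                ┃      
 ┗━━━━━━━━━━━━━━━━━━━━━━━━━━━━━━━━┛      


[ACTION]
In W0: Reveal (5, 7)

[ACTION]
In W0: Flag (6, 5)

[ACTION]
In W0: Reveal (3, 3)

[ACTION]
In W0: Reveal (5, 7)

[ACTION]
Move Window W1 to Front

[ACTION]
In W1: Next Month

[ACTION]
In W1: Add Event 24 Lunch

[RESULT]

                                         
                                         
                 ┏━━━━━━━━━━━━━━━━━━━━━━━
 ┏━━━━━━━━━━━━━━━━━━━━━━━━━━━━━━━━┓      
 ┃ CalendarWidget                 ┃──────
 ┠────────────────────────────────┨      
 ┃           July 2027            ┃      
 ┃Mo Tu We Th Fr Sa Su            ┃      
 ┃          1  2  3  4            ┃      
 ┃ 5  6  7  8  9 10 11            ┃      
 ┃12 13 14 15 16 17 18            ┃      
 ┃19 20 21 22 23 24* 25           ┃      
 ┃26 27 28 29 30 31               ┃      
 ┃                                ┃      
 ┃                                ┃      
 ┃                                ┃      
 ┃                                ┃      
 ┗━━━━━━━━━━━━━━━━━━━━━━━━━━━━━━━━┛      


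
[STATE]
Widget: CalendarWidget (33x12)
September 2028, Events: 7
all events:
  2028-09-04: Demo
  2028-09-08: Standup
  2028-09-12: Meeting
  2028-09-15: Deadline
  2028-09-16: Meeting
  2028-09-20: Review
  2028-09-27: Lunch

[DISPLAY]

          September 2028         
Mo Tu We Th Fr Sa Su             
             1  2  3             
 4*  5  6  7  8*  9 10           
11 12* 13 14 15* 16* 17          
18 19 20* 21 22 23 24            
25 26 27* 28 29 30               
                                 
                                 
                                 
                                 
                                 


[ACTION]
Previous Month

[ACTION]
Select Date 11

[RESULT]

           August 2028           
Mo Tu We Th Fr Sa Su             
    1  2  3  4  5  6             
 7  8  9 10 [11] 12 13           
14 15 16 17 18 19 20             
21 22 23 24 25 26 27             
28 29 30 31                      
                                 
                                 
                                 
                                 
                                 


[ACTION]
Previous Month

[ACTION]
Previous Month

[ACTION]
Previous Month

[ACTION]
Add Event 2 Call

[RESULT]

             May 2028            
Mo Tu We Th Fr Sa Su             
 1  2*  3  4  5  6  7            
 8  9 10 11 12 13 14             
15 16 17 18 19 20 21             
22 23 24 25 26 27 28             
29 30 31                         
                                 
                                 
                                 
                                 
                                 


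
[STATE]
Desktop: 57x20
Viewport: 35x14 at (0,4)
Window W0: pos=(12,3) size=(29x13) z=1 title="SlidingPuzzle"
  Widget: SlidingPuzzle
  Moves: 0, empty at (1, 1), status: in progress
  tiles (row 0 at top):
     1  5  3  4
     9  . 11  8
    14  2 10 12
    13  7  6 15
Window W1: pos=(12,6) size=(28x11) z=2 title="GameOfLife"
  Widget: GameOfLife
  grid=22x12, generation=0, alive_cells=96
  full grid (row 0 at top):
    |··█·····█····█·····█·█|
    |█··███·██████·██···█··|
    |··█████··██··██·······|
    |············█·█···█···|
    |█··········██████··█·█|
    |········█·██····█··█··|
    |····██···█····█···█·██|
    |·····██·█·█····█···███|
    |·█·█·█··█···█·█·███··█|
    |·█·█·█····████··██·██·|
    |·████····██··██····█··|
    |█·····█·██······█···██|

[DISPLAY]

            ┃ SlidingPuzzle        
            ┠──────────────────────
            ┏━━━━━━━━━━━━━━━━━━━━━━
            ┃ GameOfLife           
            ┠──────────────────────
            ┃Gen: 0                
            ┃············█·█···█···
            ┃█··········██████··█·█
            ┃········█·██····█··█··
            ┃····██···█····█···█·██
            ┃·····██·█·█····█···███
            ┃·█·█·█··█···█·█·███··█
            ┗━━━━━━━━━━━━━━━━━━━━━━
                                   


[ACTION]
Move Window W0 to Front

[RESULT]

            ┃ SlidingPuzzle        
            ┠──────────────────────
            ┃┌────┬────┬────┬────┐ 
            ┃│  1 │  5 │  3 │  4 │ 
            ┃├────┼────┼────┼────┤ 
            ┃│  9 │    │ 11 │  8 │ 
            ┃├────┼────┼────┼────┤ 
            ┃│ 14 │  2 │ 10 │ 12 │ 
            ┃├────┼────┼────┼────┤ 
            ┃│ 13 │  7 │  6 │ 15 │ 
            ┃└────┴────┴────┴────┘ 
            ┗━━━━━━━━━━━━━━━━━━━━━━
            ┗━━━━━━━━━━━━━━━━━━━━━━
                                   


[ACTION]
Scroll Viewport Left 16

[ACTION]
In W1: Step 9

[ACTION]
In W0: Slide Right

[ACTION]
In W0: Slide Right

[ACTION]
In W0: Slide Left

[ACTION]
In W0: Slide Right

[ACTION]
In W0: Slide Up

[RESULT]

            ┃ SlidingPuzzle        
            ┠──────────────────────
            ┃┌────┬────┬────┬────┐ 
            ┃│  1 │  5 │  3 │  4 │ 
            ┃├────┼────┼────┼────┤ 
            ┃│ 14 │  9 │ 11 │  8 │ 
            ┃├────┼────┼────┼────┤ 
            ┃│    │  2 │ 10 │ 12 │ 
            ┃├────┼────┼────┼────┤ 
            ┃│ 13 │  7 │  6 │ 15 │ 
            ┃└────┴────┴────┴────┘ 
            ┗━━━━━━━━━━━━━━━━━━━━━━
            ┗━━━━━━━━━━━━━━━━━━━━━━
                                   


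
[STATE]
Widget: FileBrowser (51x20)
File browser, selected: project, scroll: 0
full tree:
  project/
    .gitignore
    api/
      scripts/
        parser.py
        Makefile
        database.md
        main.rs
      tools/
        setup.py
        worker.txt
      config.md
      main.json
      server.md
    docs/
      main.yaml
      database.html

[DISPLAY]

> [-] project/                                     
    .gitignore                                     
    [+] api/                                       
    [+] docs/                                      
                                                   
                                                   
                                                   
                                                   
                                                   
                                                   
                                                   
                                                   
                                                   
                                                   
                                                   
                                                   
                                                   
                                                   
                                                   
                                                   


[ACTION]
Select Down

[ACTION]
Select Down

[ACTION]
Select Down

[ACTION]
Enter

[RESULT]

  [-] project/                                     
    .gitignore                                     
    [+] api/                                       
  > [-] docs/                                      
      main.yaml                                    
      database.html                                
                                                   
                                                   
                                                   
                                                   
                                                   
                                                   
                                                   
                                                   
                                                   
                                                   
                                                   
                                                   
                                                   
                                                   


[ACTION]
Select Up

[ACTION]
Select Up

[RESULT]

  [-] project/                                     
  > .gitignore                                     
    [+] api/                                       
    [-] docs/                                      
      main.yaml                                    
      database.html                                
                                                   
                                                   
                                                   
                                                   
                                                   
                                                   
                                                   
                                                   
                                                   
                                                   
                                                   
                                                   
                                                   
                                                   


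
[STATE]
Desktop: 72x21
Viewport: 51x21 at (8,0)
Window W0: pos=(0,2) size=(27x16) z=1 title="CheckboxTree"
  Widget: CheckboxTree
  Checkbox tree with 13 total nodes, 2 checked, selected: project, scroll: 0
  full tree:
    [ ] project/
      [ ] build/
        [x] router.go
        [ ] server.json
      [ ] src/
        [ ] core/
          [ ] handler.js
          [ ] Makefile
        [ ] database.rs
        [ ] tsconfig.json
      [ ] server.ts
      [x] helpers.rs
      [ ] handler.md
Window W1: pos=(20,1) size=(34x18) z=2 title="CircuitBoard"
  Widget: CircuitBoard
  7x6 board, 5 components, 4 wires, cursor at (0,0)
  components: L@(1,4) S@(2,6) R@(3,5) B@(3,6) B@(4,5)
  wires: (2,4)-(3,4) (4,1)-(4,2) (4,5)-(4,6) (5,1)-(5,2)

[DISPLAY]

                                                   
            ┏━━━━━━━━━━━━━━━━━━━━━━━━━━━━━━━━┓     
━━━━━━━━━━━━┃ CircuitBoard                   ┃     
oxTree      ┠────────────────────────────────┨     
────────────┃   0 1 2 3 4 5 6                ┃     
oject/      ┃0  [.]                          ┃     
build/      ┃                                ┃     
] router.go ┃1                   L           ┃     
] server.jso┃                                ┃     
src/        ┃2                   ·       S   ┃     
] core/     ┃                    │           ┃     
[ ] handler.┃3                   ·   R   B   ┃     
[ ] Makefile┃                                ┃     
] database.r┃4       · ─ ·           B ─ ·   ┃     
] tsconfig.j┃                                ┃     
server.ts   ┃5       · ─ ·                   ┃     
helpers.rs  ┃Cursor: (0,0)                   ┃     
━━━━━━━━━━━━┃                                ┃     
            ┗━━━━━━━━━━━━━━━━━━━━━━━━━━━━━━━━┛     
                                                   
                                                   


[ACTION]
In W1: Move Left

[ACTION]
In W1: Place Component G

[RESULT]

                                                   
            ┏━━━━━━━━━━━━━━━━━━━━━━━━━━━━━━━━┓     
━━━━━━━━━━━━┃ CircuitBoard                   ┃     
oxTree      ┠────────────────────────────────┨     
────────────┃   0 1 2 3 4 5 6                ┃     
oject/      ┃0  [G]                          ┃     
build/      ┃                                ┃     
] router.go ┃1                   L           ┃     
] server.jso┃                                ┃     
src/        ┃2                   ·       S   ┃     
] core/     ┃                    │           ┃     
[ ] handler.┃3                   ·   R   B   ┃     
[ ] Makefile┃                                ┃     
] database.r┃4       · ─ ·           B ─ ·   ┃     
] tsconfig.j┃                                ┃     
server.ts   ┃5       · ─ ·                   ┃     
helpers.rs  ┃Cursor: (0,0)                   ┃     
━━━━━━━━━━━━┃                                ┃     
            ┗━━━━━━━━━━━━━━━━━━━━━━━━━━━━━━━━┛     
                                                   
                                                   


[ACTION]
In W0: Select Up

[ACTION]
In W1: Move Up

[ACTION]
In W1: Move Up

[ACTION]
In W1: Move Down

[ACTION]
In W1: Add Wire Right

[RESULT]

                                                   
            ┏━━━━━━━━━━━━━━━━━━━━━━━━━━━━━━━━┓     
━━━━━━━━━━━━┃ CircuitBoard                   ┃     
oxTree      ┠────────────────────────────────┨     
────────────┃   0 1 2 3 4 5 6                ┃     
oject/      ┃0   G                           ┃     
build/      ┃                                ┃     
] router.go ┃1  [.]─ ·           L           ┃     
] server.jso┃                                ┃     
src/        ┃2                   ·       S   ┃     
] core/     ┃                    │           ┃     
[ ] handler.┃3                   ·   R   B   ┃     
[ ] Makefile┃                                ┃     
] database.r┃4       · ─ ·           B ─ ·   ┃     
] tsconfig.j┃                                ┃     
server.ts   ┃5       · ─ ·                   ┃     
helpers.rs  ┃Cursor: (1,0)                   ┃     
━━━━━━━━━━━━┃                                ┃     
            ┗━━━━━━━━━━━━━━━━━━━━━━━━━━━━━━━━┛     
                                                   
                                                   


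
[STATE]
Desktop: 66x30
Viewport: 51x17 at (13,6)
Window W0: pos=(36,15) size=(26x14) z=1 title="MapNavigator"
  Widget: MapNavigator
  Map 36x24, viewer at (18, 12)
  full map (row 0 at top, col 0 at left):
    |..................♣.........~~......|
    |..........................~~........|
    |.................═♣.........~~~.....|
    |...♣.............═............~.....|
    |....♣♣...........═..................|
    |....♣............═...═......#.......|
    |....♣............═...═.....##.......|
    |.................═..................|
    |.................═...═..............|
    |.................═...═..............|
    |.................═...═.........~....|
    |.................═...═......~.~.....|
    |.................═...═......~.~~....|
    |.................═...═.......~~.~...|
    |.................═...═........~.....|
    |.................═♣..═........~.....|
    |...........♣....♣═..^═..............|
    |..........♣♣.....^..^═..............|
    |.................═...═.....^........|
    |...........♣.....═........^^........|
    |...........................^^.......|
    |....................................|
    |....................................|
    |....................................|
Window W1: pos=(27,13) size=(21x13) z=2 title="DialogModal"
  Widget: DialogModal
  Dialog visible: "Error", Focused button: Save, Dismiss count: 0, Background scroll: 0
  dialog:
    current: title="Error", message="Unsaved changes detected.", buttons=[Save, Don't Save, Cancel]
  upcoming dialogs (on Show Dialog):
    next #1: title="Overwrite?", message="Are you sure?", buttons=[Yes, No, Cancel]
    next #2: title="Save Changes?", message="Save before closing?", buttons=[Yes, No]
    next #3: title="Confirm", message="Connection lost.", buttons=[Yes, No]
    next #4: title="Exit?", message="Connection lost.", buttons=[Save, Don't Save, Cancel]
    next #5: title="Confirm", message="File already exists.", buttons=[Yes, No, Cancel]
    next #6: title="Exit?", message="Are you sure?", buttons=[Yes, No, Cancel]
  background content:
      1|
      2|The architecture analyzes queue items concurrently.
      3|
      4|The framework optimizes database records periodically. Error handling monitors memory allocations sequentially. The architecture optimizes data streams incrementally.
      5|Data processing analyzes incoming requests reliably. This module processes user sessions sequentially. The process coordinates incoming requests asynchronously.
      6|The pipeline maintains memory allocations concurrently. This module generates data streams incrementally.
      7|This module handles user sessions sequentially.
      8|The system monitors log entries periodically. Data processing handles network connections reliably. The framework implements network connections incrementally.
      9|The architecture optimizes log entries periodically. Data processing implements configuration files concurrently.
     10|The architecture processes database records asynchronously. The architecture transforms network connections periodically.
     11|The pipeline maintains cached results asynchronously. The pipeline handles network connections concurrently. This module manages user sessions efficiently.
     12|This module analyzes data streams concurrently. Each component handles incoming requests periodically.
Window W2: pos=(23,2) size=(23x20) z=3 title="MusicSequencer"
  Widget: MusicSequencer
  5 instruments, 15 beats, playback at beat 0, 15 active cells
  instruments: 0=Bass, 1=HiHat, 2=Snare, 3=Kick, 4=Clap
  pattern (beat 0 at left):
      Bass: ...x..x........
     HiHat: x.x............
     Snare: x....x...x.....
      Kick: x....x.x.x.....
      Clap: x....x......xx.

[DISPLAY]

          ┃  Bass···█··█········┃                  
          ┃ HiHat█·█············┃                  
          ┃ Snare█····█···█·····┃                  
          ┃  Kick█····█·█·█·····┃                  
          ┃  Clap█····█······██·┃                  
          ┃                     ┃                  
          ┃                     ┃                  
          ┃                     ┃━┓                
          ┃                     ┃ ┃                
          ┃                     ┃─┨━━━━━━━━━━━━━┓  
          ┃                     ┃ ┃or           ┃  
          ┃                     ┃n┃─────────────┨  
          ┃                     ┃ ┃═............┃  
          ┃                     ┃m┃═...═........┃  
          ┃                     ┃a┃═...═........┃  
          ┗━━━━━━━━━━━━━━━━━━━━━┛a┃═...═........┃  
              ┃Th└─────────────┘es┃═...═......~.┃  


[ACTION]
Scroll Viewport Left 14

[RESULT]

                       ┃  Bass···█··█········┃     
                       ┃ HiHat█·█············┃     
                       ┃ Snare█····█···█·····┃     
                       ┃  Kick█····█·█·█·····┃     
                       ┃  Clap█····█······██·┃     
                       ┃                     ┃     
                       ┃                     ┃     
                       ┃                     ┃━┓   
                       ┃                     ┃ ┃   
                       ┃                     ┃─┨━━━
                       ┃                     ┃ ┃or 
                       ┃                     ┃n┃───
                       ┃                     ┃ ┃═..
                       ┃                     ┃m┃═..
                       ┃                     ┃a┃═..
                       ┗━━━━━━━━━━━━━━━━━━━━━┛a┃═..
                           ┃Th└─────────────┘es┃═..


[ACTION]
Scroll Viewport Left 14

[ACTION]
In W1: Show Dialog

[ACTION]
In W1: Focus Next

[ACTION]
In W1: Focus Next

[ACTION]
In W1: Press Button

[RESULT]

                       ┃  Bass···█··█········┃     
                       ┃ HiHat█·█············┃     
                       ┃ Snare█····█···█·····┃     
                       ┃  Kick█····█·█·█·····┃     
                       ┃  Clap█····█······██·┃     
                       ┃                     ┃     
                       ┃                     ┃     
                       ┃                     ┃━┓   
                       ┃                     ┃ ┃   
                       ┃                     ┃─┨━━━
                       ┃                     ┃ ┃or 
                       ┃                     ┃n┃───
                       ┃                     ┃ ┃═..
                       ┃                     ┃m┃═..
                       ┃                     ┃a┃═..
                       ┗━━━━━━━━━━━━━━━━━━━━━┛a┃═..
                           ┃This module handles┃═..


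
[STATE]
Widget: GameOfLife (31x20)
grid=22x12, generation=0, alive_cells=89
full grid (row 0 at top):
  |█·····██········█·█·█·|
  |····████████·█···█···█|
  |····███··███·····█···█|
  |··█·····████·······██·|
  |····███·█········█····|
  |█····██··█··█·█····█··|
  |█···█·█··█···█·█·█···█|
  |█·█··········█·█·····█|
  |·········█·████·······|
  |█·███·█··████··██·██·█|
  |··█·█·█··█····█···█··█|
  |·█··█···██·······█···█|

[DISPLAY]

Gen: 0                         
█·····██········█·█·█·         
····████████·█···█···█         
····███··███·····█···█         
··█·····████·······██·         
····███·█········█····         
█····██··█··█·█····█··         
█···█·█··█···█·█·█···█         
█·█··········█·█·····█         
·········█·████·······         
█·███·█··████··██·██·█         
··█·█·█··█····█···█··█         
·█··█···██·······█···█         
                               
                               
                               
                               
                               
                               
                               


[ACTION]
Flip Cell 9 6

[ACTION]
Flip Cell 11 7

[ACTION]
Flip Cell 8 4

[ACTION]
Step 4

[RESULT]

Gen: 4                         
·················█·███         
···██·······█····█·███         
··█········██····█·█··         
···█████····██···██·██         
·······███·███····█·██         
···████···█████·███···         
··██···██···███·█·····         
··██·██·█·██··········         
·█·█···█··██··········         
·██······███···██·····         
·█·············██·····         
··██··················         
                               
                               
                               
                               
                               
                               
                               
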